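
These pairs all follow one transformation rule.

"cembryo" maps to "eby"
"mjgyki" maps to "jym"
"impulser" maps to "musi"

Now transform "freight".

In each case the input is transformed by: swap the first and last characters, then keep every other character starting from the second (positions 2nd, 4th, 6th, ...).
For "freight", step one produces "treighf"; step two turns that into "rih".

rih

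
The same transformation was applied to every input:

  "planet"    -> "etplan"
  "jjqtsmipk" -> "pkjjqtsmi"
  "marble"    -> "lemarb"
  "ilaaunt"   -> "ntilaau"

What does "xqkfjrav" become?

Looking at the pairs, the operation is to move the last 2 characters to the front (rotate right by 2).
On "xqkfjrav" that produces "avxqkfjr".

avxqkfjr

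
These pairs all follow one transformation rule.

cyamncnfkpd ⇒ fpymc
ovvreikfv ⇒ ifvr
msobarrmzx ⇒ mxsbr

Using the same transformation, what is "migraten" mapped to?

tnir

Each output is the input with this applied: keep every other character starting from the second (positions 2nd, 4th, 6th, ...), then move the last 2 characters to the front (rotate right by 2).
Working it through for "migraten": intermediate "irtn", final "tnir".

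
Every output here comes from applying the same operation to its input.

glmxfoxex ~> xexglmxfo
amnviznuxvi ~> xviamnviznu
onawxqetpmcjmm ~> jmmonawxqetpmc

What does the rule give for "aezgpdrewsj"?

wsjaezgpdre

The rule is to move the last 3 characters to the front (rotate right by 3).
Applying that to "aezgpdrewsj" gives "wsjaezgpdre".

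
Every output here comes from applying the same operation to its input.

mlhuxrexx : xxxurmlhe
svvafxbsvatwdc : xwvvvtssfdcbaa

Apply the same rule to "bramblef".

rmlfebba

The transformation: sort the characters into reverse alphabetical order.
Applying that to "bramblef" gives "rmlfebba".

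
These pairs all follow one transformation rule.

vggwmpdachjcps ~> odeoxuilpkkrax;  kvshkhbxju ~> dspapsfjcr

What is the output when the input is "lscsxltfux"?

In each case the input is transformed by: swap each adjacent pair of characters (1↔2, 3↔4, ...), then shift every letter 8 places forward in the alphabet (wrapping around).
Starting from "lscsxltfux": after the first operation, "slsclxftxu"; after the second, "ataktfnbfc".

ataktfnbfc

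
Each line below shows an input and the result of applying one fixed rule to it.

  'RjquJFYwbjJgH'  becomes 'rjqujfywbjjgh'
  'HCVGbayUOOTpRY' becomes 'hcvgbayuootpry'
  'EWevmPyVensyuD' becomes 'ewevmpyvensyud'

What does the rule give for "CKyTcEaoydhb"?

ckytceaoydhb

Rule — convert every letter to lowercase.
Applying that to "CKyTcEaoydhb" gives "ckytceaoydhb".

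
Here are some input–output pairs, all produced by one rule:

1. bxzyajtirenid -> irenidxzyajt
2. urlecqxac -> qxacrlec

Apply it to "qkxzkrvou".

Each output is the input with this applied: delete the first character, then swap the front and back halves of the string.
For "qkxzkrvou", step one produces "kxzkrvou"; step two turns that into "rvoukxzk".
(Check on "bxzyajtirenid": → "xzyajtirenid" → "irenidxzyajt" ✓)

rvoukxzk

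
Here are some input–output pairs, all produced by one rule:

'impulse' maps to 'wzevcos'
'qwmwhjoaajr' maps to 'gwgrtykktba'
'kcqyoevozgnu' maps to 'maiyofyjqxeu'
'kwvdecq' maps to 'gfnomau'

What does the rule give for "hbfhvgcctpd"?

Rule — move the first character to the end, then shift every letter 10 places forward in the alphabet (wrapping around).
For "hbfhvgcctpd", step one produces "bfhvgcctpdh"; step two turns that into "lprfqmmdznr".

lprfqmmdznr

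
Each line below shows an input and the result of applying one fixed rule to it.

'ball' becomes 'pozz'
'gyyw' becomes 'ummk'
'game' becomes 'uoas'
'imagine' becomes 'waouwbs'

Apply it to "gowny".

Each output is the input with this applied: shift every letter 12 places backward in the alphabet (wrapping around).
"gowny" → "uckbm".

uckbm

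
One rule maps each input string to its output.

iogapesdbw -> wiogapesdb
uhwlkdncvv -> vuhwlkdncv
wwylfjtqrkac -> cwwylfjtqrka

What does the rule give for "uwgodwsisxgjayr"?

ruwgodwsisxgjay

Looking at the pairs, the operation is to move the last character to the front.
Applying that to "uwgodwsisxgjayr" gives "ruwgodwsisxgjay".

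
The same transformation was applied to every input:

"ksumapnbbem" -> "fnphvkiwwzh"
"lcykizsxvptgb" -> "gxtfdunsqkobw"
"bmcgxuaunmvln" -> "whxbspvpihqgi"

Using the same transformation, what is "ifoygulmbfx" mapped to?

Rule — shift every letter 5 places backward in the alphabet (wrapping around).
So "ifoygulmbfx" becomes "dajtbpghwas".

dajtbpghwas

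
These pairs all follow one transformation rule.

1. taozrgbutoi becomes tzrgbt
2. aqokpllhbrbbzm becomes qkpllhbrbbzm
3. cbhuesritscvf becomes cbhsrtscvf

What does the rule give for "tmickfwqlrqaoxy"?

tmckfwqlrqxy

Rule — remove every vowel.
For "tmickfwqlrqaoxy" the result is "tmckfwqlrqxy".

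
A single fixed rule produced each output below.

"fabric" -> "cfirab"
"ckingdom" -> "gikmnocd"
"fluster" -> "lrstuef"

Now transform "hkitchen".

Looking at the pairs, the operation is to sort the characters into alphabetical order, then move the first 2 characters to the end (rotate left by 2).
For "hkitchen", step one produces "cehhiknt"; step two turns that into "hhikntce".

hhikntce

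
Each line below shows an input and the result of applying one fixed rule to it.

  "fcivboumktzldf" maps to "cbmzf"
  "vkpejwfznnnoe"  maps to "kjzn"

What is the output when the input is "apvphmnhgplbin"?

Looking at the pairs, the operation is to keep one character in every 3, starting at position 2 (positions 2nd, 5th, 8th, ...).
So "apvphmnhgplbin" becomes "phhln".

phhln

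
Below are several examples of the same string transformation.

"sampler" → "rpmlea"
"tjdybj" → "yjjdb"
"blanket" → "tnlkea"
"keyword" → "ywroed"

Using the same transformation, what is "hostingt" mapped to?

The pattern: delete the first character, then sort the characters into reverse alphabetical order.
On "hostingt": the first step gives "ostingt", and the second then gives "ttsonig".

ttsonig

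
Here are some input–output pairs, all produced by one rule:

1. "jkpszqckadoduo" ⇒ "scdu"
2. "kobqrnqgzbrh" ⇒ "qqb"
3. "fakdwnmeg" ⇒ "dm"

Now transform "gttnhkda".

nd

The transformation: delete the first character, then keep one character in every 3, starting at position 3 (positions 3rd, 6th, 9th, ...).
Starting from "gttnhkda": after the first operation, "ttnhkda"; after the second, "nd".
(Check on "fakdwnmeg": → "akdwnmeg" → "dm" ✓)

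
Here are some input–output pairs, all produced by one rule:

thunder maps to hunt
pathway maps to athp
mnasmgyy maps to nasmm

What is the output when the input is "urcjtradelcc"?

What's happening: delete the last 3 characters, then move the first character to the end.
On "urcjtradelcc": the first step gives "urcjtrade", and the second then gives "rcjtradeu".

rcjtradeu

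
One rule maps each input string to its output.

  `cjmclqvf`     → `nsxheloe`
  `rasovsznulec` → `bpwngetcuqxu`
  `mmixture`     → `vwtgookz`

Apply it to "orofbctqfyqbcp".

Looking at the pairs, the operation is to swap the front and back halves of the string, then shift every letter 2 places forward in the alphabet (wrapping around).
"orofbctqfyqbcp" → "shasderqtqhdev".

shasderqtqhdev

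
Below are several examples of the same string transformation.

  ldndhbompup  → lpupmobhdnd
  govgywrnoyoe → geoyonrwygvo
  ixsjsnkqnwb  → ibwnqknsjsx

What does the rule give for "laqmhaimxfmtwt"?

ltwtmfxmiahmqa

The transformation: move the first character to the end, then reverse the string.
Applying both steps to "laqmhaimxfmtwt": "aqmhaimxfmtwtl", then "ltwtmfxmiahmqa".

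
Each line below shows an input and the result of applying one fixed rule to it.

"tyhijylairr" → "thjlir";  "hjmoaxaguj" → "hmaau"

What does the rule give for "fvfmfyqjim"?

Looking at the pairs, the operation is to keep every other character starting from the first (positions 1st, 3rd, 5th, ...).
On "fvfmfyqjim" that produces "fffqi".

fffqi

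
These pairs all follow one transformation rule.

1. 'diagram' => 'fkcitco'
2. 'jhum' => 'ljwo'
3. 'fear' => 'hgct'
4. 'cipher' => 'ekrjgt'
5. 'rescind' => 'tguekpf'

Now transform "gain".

ickp

What's happening: shift every letter 2 places forward in the alphabet (wrapping around).
So "gain" becomes "ickp".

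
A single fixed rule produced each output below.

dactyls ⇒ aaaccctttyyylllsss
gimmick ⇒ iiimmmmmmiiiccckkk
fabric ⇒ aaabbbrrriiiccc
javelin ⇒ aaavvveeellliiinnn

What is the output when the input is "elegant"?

llleeegggaaannnttt

The rule is to delete the first character, then repeat every character 3 times.
"elegant" → "legant" → "llleeegggaaannnttt".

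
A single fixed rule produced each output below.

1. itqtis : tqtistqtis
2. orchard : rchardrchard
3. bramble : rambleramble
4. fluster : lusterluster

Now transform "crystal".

The rule is to delete the first character, then write the whole string twice.
"crystal" → "rystal" → "rystalrystal".
(Check on "bramble": → "ramble" → "rambleramble" ✓)

rystalrystal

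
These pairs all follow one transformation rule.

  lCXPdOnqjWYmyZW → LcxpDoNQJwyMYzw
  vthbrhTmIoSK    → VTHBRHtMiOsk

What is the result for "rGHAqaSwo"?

Looking at the pairs, the operation is to flip the case of every letter.
Applying that to "rGHAqaSwo" gives "RghaQAsWO".

RghaQAsWO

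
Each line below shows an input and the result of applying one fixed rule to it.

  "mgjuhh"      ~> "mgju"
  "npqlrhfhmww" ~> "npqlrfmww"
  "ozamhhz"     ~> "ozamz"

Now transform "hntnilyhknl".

ntnilyknl

What's happening: remove every "h".
"hntnilyhknl" → "ntnilyknl".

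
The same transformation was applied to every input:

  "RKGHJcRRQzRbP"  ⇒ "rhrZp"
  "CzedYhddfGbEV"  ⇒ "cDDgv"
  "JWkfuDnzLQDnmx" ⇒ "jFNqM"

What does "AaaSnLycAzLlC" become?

asYZc

The rule is to flip the case of every letter, then keep one character in every 3, starting at position 1 (positions 1st, 4th, 7th, ...).
Starting from "AaaSnLycAzLlC": after the first operation, "aAAsNlYCaZlLc"; after the second, "asYZc".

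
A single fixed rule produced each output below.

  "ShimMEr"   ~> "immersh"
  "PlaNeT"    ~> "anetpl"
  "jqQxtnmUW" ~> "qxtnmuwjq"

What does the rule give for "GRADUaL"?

Looking at the pairs, the operation is to move the first 2 characters to the end (rotate left by 2), then convert every letter to lowercase.
"GRADUaL" → "ADUaLGR" → "adualgr".
(Check on "jqQxtnmUW": → "QxtnmUWjq" → "qxtnmuwjq" ✓)

adualgr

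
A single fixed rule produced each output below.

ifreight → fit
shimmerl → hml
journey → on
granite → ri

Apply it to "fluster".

Looking at the pairs, the operation is to keep one character in every 3, starting at position 2 (positions 2nd, 5th, 8th, ...).
So "fluster" becomes "lt".

lt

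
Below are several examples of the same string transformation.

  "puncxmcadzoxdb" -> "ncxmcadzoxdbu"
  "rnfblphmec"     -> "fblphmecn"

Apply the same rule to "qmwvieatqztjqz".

Looking at the pairs, the operation is to delete the first character, then move the first character to the end.
"qmwvieatqztjqz" → "mwvieatqztjqz" → "wvieatqztjqzm".

wvieatqztjqzm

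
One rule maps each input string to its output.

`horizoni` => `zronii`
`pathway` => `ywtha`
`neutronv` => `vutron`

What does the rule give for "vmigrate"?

trigea

The transformation: delete the first 2 characters, then sort the characters into reverse alphabetical order.
On "vmigrate": the first step gives "igrate", and the second then gives "trigea".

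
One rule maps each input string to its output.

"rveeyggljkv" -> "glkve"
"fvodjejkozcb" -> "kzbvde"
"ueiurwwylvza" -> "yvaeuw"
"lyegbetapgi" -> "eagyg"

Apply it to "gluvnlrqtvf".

lqvlv

Looking at the pairs, the operation is to keep every other character starting from the second (positions 2nd, 4th, 6th, ...), then move the last 3 characters to the front (rotate right by 3).
Applying both steps to "gluvnlrqtvf": "lvlqv", then "lqvlv".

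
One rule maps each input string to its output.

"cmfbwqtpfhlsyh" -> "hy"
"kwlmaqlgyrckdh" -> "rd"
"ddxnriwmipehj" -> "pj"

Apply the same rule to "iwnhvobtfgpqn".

gn

The pattern: keep one character in every 3, starting at position 1 (positions 1st, 4th, 7th, ...), then delete the first 3 characters.
Starting from "iwnhvobtfgpqn": after the first operation, "ihbgn"; after the second, "gn".
(Check on "kwlmaqlgyrckdh": → "kmlrd" → "rd" ✓)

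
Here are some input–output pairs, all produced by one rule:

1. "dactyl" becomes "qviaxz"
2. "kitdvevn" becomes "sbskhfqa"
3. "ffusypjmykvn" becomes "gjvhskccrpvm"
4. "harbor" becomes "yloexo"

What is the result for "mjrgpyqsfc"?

vnpczjgodm

Rule — swap the front and back halves of the string, then shift every letter 3 places backward in the alphabet (wrapping around).
Applying both steps to "mjrgpyqsfc": "yqsfcmjrgp", then "vnpczjgodm".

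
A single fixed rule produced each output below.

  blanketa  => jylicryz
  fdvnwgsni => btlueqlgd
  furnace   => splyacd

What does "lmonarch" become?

kmlypafj

Each output is the input with this applied: move the first character to the end, then shift every letter 2 places backward in the alphabet (wrapping around).
Starting from "lmonarch": after the first operation, "monarchl"; after the second, "kmlypafj".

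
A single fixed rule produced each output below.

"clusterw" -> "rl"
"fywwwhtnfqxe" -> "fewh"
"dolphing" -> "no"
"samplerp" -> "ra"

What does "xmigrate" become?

What's happening: swap the front and back halves of the string, then keep one character in every 3, starting at position 3 (positions 3rd, 6th, 9th, ...).
Doing the same to "xmigrate": "tm".

tm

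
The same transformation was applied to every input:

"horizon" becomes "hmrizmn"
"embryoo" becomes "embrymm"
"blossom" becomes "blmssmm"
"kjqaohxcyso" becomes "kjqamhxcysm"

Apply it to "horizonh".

The rule is to replace every "o" with "m".
On "horizonh" that produces "hmrizmnh".

hmrizmnh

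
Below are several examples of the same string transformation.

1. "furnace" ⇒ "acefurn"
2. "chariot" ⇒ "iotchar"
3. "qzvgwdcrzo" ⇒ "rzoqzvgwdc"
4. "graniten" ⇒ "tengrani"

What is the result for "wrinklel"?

lelwrink

Rule — move the last 3 characters to the front (rotate right by 3).
Applying that to "wrinklel" gives "lelwrink".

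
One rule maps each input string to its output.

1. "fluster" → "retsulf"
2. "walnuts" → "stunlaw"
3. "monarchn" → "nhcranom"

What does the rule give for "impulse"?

In each case the input is transformed by: reverse the string.
Doing the same to "impulse": "eslupmi".

eslupmi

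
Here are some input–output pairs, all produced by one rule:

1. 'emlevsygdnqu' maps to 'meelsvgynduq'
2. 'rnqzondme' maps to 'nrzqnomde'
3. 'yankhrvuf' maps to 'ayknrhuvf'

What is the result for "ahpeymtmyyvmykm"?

The rule is to swap each adjacent pair of characters (1↔2, 3↔4, ...).
Applying that to "ahpeymtmyyvmykm" gives "haepmymtyymvkym".

haepmymtyymvkym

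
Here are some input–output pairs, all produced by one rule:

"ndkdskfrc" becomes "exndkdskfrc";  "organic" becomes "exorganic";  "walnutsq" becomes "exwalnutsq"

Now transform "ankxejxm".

exankxejxm

The rule is to prepend "ex".
"ankxejxm" → "exankxejxm".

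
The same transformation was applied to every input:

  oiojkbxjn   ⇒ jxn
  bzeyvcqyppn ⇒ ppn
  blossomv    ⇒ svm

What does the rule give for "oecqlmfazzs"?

zzs

The transformation: swap each adjacent pair of characters (1↔2, 3↔4, ...), then keep only the last 3 characters.
Working it through for "oecqlmfazzs": intermediate "eoqcmlafzzs", final "zzs".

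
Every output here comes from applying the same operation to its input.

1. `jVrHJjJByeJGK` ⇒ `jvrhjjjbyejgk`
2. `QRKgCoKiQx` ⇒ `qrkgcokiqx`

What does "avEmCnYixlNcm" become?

avemcnyixlncm

Each output is the input with this applied: convert every letter to lowercase.
For "avEmCnYixlNcm" the result is "avemcnyixlncm".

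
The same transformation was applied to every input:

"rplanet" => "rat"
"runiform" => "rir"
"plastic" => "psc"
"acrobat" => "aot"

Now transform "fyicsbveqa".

The pattern: keep one character in every 3, starting at position 1 (positions 1st, 4th, 7th, ...).
Applying that to "fyicsbveqa" gives "fcva".

fcva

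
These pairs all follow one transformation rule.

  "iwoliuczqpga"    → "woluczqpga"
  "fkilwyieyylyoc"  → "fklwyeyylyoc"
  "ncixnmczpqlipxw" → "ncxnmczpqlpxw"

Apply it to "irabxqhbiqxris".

rabxqhbqxrs

Each output is the input with this applied: remove every "i".
On "irabxqhbiqxris" that produces "rabxqhbqxrs".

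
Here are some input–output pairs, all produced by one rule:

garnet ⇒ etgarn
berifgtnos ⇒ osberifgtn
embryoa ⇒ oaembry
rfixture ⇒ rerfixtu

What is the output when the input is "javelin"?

In each case the input is transformed by: move the last 2 characters to the front (rotate right by 2).
On "javelin" that produces "injavel".

injavel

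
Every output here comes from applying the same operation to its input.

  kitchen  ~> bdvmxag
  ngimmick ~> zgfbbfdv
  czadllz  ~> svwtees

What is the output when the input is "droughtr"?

kwnhazkm

The transformation: swap each adjacent pair of characters (1↔2, 3↔4, ...), then shift every letter 7 places backward in the alphabet (wrapping around).
For "droughtr", step one produces "rduohgrt"; step two turns that into "kwnhazkm".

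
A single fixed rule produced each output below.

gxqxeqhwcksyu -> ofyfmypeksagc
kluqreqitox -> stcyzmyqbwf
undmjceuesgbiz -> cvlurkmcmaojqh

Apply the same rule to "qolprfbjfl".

ywtxznjrnt

The pattern: shift every letter 8 places forward in the alphabet (wrapping around).
Doing the same to "qolprfbjfl": "ywtxznjrnt".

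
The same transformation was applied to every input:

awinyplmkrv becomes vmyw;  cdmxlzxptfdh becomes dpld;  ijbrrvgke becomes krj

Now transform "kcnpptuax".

apc

In each case the input is transformed by: keep one character in every 3, starting at position 2 (positions 2nd, 5th, 8th, ...), then reverse the string.
"kcnpptuax" → "cpa" → "apc".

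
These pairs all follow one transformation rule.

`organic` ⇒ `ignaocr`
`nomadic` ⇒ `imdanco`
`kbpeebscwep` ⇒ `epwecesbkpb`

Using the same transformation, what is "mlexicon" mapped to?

Looking at the pairs, the operation is to take characters alternately from the front and the back (1st, last, 2nd, 2nd-last, ...), then move the first 3 characters to the end (rotate left by 3).
Working it through for "mlexicon": intermediate "mnloecxi", final "oecximnl".

oecximnl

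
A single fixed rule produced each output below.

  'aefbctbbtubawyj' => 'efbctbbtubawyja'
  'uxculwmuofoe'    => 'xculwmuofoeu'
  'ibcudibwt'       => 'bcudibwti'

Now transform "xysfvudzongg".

ysfvudzonggx

What's happening: move the first character to the end.
Applying that to "xysfvudzongg" gives "ysfvudzonggx".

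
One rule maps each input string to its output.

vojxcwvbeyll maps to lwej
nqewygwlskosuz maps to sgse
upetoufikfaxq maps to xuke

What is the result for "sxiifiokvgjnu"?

Each output is the input with this applied: keep one character in every 3, starting at position 3 (positions 3rd, 6th, 9th, ...), then swap the first and last characters.
On "sxiifiokvgjnu": the first step gives "iivn", and the second then gives "nivi".

nivi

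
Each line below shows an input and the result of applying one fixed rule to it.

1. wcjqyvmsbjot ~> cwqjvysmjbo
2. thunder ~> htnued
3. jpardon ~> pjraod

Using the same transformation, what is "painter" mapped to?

The rule is to delete the last character, then swap each adjacent pair of characters (1↔2, 3↔4, ...).
Starting from "painter": after the first operation, "painte"; after the second, "apniet".

apniet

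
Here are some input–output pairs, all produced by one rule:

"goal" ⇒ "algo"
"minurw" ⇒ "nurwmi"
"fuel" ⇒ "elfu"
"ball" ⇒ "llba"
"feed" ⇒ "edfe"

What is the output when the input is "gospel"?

spelgo

What's happening: move the first 2 characters to the end (rotate left by 2).
Doing the same to "gospel": "spelgo".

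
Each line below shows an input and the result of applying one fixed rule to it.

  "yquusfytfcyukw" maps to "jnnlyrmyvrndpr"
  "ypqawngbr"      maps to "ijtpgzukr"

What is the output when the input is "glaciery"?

In each case the input is transformed by: shift every letter 7 places backward in the alphabet (wrapping around), then move the first character to the end.
Starting from "glaciery": after the first operation, "zetvbxkr"; after the second, "etvbxkrz".

etvbxkrz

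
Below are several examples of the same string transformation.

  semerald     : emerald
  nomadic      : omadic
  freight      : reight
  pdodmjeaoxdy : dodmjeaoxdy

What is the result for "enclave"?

In each case the input is transformed by: delete the first character.
On "enclave" that produces "nclave".

nclave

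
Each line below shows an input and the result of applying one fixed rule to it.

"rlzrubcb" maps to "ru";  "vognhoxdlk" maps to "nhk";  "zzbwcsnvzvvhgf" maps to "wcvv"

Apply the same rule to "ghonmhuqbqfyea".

The pattern: swap each adjacent pair of characters (1↔2, 3↔4, ...), then keep one character in every 3, starting at position 3 (positions 3rd, 6th, 9th, ...).
Applying that to "ghonmhuqbqfyea" gives "nmqf".

nmqf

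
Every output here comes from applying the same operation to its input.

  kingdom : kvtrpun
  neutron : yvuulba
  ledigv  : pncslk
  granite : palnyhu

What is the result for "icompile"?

pslpjvtw

What's happening: shift every letter 7 places forward in the alphabet (wrapping around), then move the last 3 characters to the front (rotate right by 3).
Working it through for "icompile": intermediate "pjvtwpsl", final "pslpjvtw".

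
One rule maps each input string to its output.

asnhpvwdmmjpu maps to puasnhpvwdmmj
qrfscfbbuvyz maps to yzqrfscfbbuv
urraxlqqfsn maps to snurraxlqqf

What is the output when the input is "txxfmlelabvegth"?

What's happening: move the last 2 characters to the front (rotate right by 2).
Applying that to "txxfmlelabvegth" gives "thtxxfmlelabveg".

thtxxfmlelabveg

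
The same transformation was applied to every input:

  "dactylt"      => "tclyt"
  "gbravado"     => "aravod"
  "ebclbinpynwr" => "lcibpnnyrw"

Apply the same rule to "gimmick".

mmcik

The pattern: delete the first 2 characters, then swap each adjacent pair of characters (1↔2, 3↔4, ...).
Working it through for "gimmick": intermediate "mmick", final "mmcik".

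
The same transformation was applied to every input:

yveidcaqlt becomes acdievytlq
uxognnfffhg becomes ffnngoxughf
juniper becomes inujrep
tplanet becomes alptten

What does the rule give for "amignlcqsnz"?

qclngimazns

Rule — reverse the string, then move the first 3 characters to the end (rotate left by 3).
For "amignlcqsnz", step one produces "znsqclngima"; step two turns that into "qclngimazns".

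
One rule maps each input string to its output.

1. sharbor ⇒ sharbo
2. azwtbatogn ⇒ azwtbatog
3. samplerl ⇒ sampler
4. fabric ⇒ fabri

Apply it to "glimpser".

glimpse

Each output is the input with this applied: delete the last character.
For "glimpser" the result is "glimpse".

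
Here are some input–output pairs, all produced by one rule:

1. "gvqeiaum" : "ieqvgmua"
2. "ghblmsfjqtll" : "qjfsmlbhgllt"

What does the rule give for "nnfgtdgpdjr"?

pgdtgfnnrjd

In each case the input is transformed by: move the last 3 characters to the front (rotate right by 3), then reverse the string.
For "nnfgtdgpdjr", step one produces "djrnnfgtdgp"; step two turns that into "pgdtgfnnrjd".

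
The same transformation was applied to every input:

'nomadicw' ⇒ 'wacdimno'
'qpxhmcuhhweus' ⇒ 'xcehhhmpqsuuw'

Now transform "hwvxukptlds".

Rule — sort the characters into alphabetical order, then move the last character to the front.
On "hwvxukptlds" that produces "xdhklpstuvw".

xdhklpstuvw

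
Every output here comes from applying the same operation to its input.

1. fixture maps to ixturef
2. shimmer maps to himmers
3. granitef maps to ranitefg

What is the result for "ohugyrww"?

hugyrwwo

Looking at the pairs, the operation is to move the first character to the end.
For "ohugyrww" the result is "hugyrwwo".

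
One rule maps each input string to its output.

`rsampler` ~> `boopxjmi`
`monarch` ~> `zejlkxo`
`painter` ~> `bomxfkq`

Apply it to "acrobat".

In each case the input is transformed by: shift every letter 3 places backward in the alphabet (wrapping around), then move the last 2 characters to the front (rotate right by 2).
On "acrobat": the first step gives "xzolyxq", and the second then gives "xqxzoly".

xqxzoly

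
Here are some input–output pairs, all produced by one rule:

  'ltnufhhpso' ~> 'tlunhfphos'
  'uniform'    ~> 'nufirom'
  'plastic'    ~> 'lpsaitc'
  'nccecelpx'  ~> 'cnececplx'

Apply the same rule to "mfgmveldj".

fmmgevdlj

The rule is to swap each adjacent pair of characters (1↔2, 3↔4, ...).
On "mfgmveldj" that produces "fmmgevdlj".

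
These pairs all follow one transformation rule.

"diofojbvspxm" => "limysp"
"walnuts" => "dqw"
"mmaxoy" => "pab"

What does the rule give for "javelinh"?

dhlk

The transformation: shift every letter 3 places forward in the alphabet (wrapping around), then keep every other character starting from the second (positions 2nd, 4th, 6th, ...).
On "javelinh" that produces "dhlk".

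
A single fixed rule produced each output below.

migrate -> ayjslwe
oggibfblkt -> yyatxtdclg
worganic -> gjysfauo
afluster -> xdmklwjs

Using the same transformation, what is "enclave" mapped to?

fudsnww

The transformation: shift every letter 8 places backward in the alphabet (wrapping around), then move the first character to the end.
"enclave" → "wfudsnw" → "fudsnww".
(Check on "oggibfblkt": → "gyyatxtdcl" → "yyatxtdclg" ✓)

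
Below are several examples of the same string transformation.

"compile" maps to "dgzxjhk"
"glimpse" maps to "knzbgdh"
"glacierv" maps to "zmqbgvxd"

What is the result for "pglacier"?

The rule is to shift every letter 5 places backward in the alphabet (wrapping around), then move the last 3 characters to the front (rotate right by 3).
"pglacier" → "dzmkbgvx".

dzmkbgvx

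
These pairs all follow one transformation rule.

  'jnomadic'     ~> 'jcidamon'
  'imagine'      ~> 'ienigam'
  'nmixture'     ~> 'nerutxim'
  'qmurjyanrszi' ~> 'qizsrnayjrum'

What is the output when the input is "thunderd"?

tdrednuh

The transformation: reverse the string, then move the last character to the front.
Applying both steps to "thunderd": "drednuht", then "tdrednuh".
(Check on "imagine": → "enigami" → "ienigam" ✓)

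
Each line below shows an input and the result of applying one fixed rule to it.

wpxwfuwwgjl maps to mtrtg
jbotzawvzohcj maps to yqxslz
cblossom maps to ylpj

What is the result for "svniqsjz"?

What's happening: keep every other character starting from the second (positions 2nd, 4th, 6th, ...), then shift every letter 3 places backward in the alphabet (wrapping around).
Starting from "svniqsjz": after the first operation, "visz"; after the second, "sfpw".

sfpw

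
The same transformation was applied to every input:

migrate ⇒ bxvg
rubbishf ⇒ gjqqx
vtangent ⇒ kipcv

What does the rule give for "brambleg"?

qgpbq

Rule — delete the last 3 characters, then shift every letter 11 places backward in the alphabet (wrapping around).
For "brambleg", step one produces "bramb"; step two turns that into "qgpbq".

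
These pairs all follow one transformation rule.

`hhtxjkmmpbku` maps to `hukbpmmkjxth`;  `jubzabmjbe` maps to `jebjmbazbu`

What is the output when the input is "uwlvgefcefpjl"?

uljpfecfegvlw

Rule — reverse the string, then move the last character to the front.
On "uwlvgefcefpjl" that produces "uljpfecfegvlw".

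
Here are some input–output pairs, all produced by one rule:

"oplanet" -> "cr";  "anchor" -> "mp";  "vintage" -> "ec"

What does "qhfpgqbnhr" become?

fp

Looking at the pairs, the operation is to shift every letter 2 places backward in the alphabet (wrapping around), then keep only the last 2 characters.
"qhfpgqbnhr" → "ofdneozlfp" → "fp".
(Check on "vintage": → "tglryec" → "ec" ✓)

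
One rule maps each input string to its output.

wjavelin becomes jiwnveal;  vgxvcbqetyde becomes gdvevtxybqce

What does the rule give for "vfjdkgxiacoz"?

Each output is the input with this applied: swap each adjacent pair of characters (1↔2, 3↔4, ...), then take characters alternately from the front and the back (1st, last, 2nd, 2nd-last, ...).
For "vfjdkgxiacoz", step one produces "fvdjgkixcazo"; step two turns that into "fovzdajcgxki".

fovzdajcgxki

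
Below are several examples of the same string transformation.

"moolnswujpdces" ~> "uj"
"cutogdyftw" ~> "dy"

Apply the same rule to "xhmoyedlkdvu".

dl

Rule — swap the front and back halves of the string, then keep only the first 2 characters.
Applying both steps to "xhmoyedlkdvu": "dlkdvuxhmoye", then "dl".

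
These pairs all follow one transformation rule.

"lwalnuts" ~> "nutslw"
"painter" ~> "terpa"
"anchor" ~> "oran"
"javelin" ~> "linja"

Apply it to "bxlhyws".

ywsbx

The transformation: move the first 2 characters to the end (rotate left by 2), then delete the first 2 characters.
Working it through for "bxlhyws": intermediate "lhywsbx", final "ywsbx".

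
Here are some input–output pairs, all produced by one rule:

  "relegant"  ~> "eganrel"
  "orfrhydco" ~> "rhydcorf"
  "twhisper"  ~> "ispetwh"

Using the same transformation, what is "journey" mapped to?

rnejou

Rule — delete the last character, then move the first 3 characters to the end (rotate left by 3).
On "journey": the first step gives "journe", and the second then gives "rnejou".
(Check on "orfrhydco": → "orfrhydc" → "rhydcorf" ✓)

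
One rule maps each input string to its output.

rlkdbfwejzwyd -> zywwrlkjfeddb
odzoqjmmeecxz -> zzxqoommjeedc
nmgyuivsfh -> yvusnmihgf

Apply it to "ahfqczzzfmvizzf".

The pattern: sort the characters into reverse alphabetical order.
Applying that to "ahfqczzzfmvizzf" gives "zzzzzvqmihfffca".

zzzzzvqmihfffca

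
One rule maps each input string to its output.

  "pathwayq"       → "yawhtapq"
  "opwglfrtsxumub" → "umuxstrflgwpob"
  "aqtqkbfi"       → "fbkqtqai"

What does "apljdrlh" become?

lrdjlpah

Each output is the input with this applied: reverse the string, then move the first character to the end.
Starting from "apljdrlh": after the first operation, "hlrdjlpa"; after the second, "lrdjlpah".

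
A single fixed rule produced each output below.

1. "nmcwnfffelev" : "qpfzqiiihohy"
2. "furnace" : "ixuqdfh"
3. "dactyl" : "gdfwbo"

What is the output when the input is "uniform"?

xqlirup

The rule is to shift every letter 3 places forward in the alphabet (wrapping around).
Applying that to "uniform" gives "xqlirup".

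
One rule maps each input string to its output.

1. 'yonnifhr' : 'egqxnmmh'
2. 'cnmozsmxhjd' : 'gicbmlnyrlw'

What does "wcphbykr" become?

Rule — shift every letter 1 place backward in the alphabet (wrapping around), then move the last 3 characters to the front (rotate right by 3).
"wcphbykr" → "xjqvboga".

xjqvboga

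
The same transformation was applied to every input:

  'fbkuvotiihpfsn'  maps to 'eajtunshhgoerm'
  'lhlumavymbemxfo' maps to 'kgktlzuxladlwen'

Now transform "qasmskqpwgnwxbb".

pzrlrjpovfmvwaa

What's happening: shift every letter 1 place backward in the alphabet (wrapping around).
Applying that to "qasmskqpwgnwxbb" gives "pzrlrjpovfmvwaa".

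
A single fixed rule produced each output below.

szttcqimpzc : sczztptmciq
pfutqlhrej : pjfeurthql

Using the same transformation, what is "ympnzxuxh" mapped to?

Each output is the input with this applied: take characters alternately from the front and the back (1st, last, 2nd, 2nd-last, ...).
"ympnzxuxh" → "yhmxpunxz".

yhmxpunxz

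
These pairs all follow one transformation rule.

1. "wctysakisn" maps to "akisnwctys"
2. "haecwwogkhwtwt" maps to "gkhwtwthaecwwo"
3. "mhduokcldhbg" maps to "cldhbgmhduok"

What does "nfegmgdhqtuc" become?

In each case the input is transformed by: swap the front and back halves of the string.
On "nfegmgdhqtuc" that produces "dhqtucnfegmg".

dhqtucnfegmg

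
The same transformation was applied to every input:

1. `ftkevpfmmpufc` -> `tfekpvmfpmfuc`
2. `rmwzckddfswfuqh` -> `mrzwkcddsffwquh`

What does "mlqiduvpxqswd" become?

lmiqudpvqxwsd

The transformation: swap each adjacent pair of characters (1↔2, 3↔4, ...).
"mlqiduvpxqswd" → "lmiqudpvqxwsd".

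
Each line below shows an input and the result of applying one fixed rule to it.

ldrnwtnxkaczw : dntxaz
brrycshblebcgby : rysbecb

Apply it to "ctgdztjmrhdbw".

The rule is to keep every other character starting from the second (positions 2nd, 4th, 6th, ...).
On "ctgdztjmrhdbw" that produces "tdtmhb".

tdtmhb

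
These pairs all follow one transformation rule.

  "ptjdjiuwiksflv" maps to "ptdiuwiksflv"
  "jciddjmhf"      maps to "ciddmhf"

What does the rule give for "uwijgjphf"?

Each output is the input with this applied: remove every "j".
On "uwijgjphf" that produces "uwigphf".

uwigphf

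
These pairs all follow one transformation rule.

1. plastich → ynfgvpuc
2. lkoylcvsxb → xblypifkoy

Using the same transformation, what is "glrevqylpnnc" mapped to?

In each case the input is transformed by: move the first character to the end, then shift every letter 13 places forward in the alphabet (wrapping around) — i.e. ROT13.
"glrevqylpnnc" → "lrevqylpnncg" → "yeridlycaapt".

yeridlycaapt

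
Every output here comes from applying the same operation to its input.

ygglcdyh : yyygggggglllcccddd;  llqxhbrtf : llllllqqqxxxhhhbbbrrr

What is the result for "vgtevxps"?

vvvgggttteeevvvxxx

The rule is to delete the last 2 characters, then repeat every character 3 times.
Working it through for "vgtevxps": intermediate "vgtevx", final "vvvgggttteeevvvxxx".
(Check on "llqxhbrtf": → "llqxhbr" → "llllllqqqxxxhhhbbbrrr" ✓)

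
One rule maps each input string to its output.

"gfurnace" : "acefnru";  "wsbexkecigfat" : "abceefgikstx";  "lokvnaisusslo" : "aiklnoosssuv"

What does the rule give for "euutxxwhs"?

hstuuwxx

Looking at the pairs, the operation is to delete the first character, then sort the characters into alphabetical order.
Applying that to "euutxxwhs" gives "hstuuwxx".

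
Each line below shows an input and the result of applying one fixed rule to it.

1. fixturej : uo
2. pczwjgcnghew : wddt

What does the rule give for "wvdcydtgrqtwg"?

aaot

Rule — shift every letter 3 places backward in the alphabet (wrapping around), then keep one character in every 3, starting at position 3 (positions 3rd, 6th, 9th, ...).
Applying both steps to "wvdcydtgrqtwg": "tsazvaqdonqtd", then "aaot".
(Check on "fixturej": → "cfuqrobg" → "uo" ✓)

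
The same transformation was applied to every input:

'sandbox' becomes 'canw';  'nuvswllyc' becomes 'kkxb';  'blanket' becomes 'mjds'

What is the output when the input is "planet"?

zmds

Each output is the input with this applied: shift every letter 1 place backward in the alphabet (wrapping around), then keep only the last 4 characters.
Applying both steps to "planet": "okzmds", then "zmds".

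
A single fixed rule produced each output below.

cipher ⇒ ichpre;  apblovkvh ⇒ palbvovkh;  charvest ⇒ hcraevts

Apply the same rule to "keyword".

ekwyrod

What's happening: swap each adjacent pair of characters (1↔2, 3↔4, ...).
Doing the same to "keyword": "ekwyrod".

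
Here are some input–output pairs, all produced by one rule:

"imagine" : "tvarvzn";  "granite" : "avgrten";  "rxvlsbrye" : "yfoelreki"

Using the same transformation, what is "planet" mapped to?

argcyn

Looking at the pairs, the operation is to move the first 3 characters to the end (rotate left by 3), then shift every letter 13 places forward in the alphabet (wrapping around) — i.e. ROT13.
Applying both steps to "planet": "netpla", then "argcyn".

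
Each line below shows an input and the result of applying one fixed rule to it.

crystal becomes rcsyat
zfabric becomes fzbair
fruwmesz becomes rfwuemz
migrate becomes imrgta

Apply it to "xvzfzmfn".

vxfzmzn

In each case the input is transformed by: swap each adjacent pair of characters (1↔2, 3↔4, ...), then delete the last character.
Working it through for "xvzfzmfn": intermediate "vxfzmznf", final "vxfzmzn".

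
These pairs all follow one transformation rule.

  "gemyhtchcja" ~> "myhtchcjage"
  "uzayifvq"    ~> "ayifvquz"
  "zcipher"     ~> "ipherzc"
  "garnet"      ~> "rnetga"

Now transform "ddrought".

roughtdd

The transformation: move the first 2 characters to the end (rotate left by 2).
Doing the same to "ddrought": "roughtdd".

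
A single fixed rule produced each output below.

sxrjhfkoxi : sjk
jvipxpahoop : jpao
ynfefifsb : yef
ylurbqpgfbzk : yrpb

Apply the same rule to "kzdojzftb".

Rule — delete the last character, then keep one character in every 3, starting at position 1 (positions 1st, 4th, 7th, ...).
For "kzdojzftb", step one produces "kzdojzft"; step two turns that into "kof".

kof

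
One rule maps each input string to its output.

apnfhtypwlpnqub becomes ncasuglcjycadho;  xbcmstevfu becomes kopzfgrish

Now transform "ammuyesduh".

What's happening: shift every letter 13 places forward in the alphabet (wrapping around) — i.e. ROT13.
Applying that to "ammuyesduh" gives "nzzhlrfqhu".

nzzhlrfqhu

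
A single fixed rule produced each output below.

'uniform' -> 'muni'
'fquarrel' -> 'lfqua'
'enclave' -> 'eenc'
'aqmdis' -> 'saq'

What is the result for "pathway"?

In each case the input is transformed by: move the last character to the front, then delete the last 3 characters.
Starting from "pathway": after the first operation, "ypathwa"; after the second, "ypat".

ypat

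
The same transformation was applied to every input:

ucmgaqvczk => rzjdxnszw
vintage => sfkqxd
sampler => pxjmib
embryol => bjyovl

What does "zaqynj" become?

wxnvk

In each case the input is transformed by: delete the last character, then shift every letter 3 places backward in the alphabet (wrapping around).
On "zaqynj": the first step gives "zaqyn", and the second then gives "wxnvk".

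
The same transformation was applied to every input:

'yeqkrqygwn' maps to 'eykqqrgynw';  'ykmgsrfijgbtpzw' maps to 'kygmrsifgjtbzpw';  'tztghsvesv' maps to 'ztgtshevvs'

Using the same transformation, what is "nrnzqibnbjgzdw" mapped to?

rnzniqnbjbzgwd

What's happening: swap each adjacent pair of characters (1↔2, 3↔4, ...).
On "nrnzqibnbjgzdw" that produces "rnzniqnbjbzgwd".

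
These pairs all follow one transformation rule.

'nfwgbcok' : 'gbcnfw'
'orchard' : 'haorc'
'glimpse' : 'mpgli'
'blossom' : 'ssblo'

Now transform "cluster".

The pattern: delete the last 2 characters, then move the first 3 characters to the end (rotate left by 3).
Applying that to "cluster" gives "stclu".

stclu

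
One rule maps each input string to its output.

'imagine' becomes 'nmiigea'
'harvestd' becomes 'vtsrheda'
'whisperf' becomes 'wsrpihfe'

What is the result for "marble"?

Each output is the input with this applied: sort the characters into reverse alphabetical order.
For "marble" the result is "rmleba".

rmleba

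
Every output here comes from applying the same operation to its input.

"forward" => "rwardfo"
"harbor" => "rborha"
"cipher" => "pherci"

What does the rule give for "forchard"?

rchardfo

Each output is the input with this applied: move the first 2 characters to the end (rotate left by 2).
Doing the same to "forchard": "rchardfo".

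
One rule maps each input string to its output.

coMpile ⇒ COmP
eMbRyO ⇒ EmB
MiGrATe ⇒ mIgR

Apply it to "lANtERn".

LanT

What's happening: delete the last 3 characters, then flip the case of every letter.
"lANtERn" → "lANt" → "LanT".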